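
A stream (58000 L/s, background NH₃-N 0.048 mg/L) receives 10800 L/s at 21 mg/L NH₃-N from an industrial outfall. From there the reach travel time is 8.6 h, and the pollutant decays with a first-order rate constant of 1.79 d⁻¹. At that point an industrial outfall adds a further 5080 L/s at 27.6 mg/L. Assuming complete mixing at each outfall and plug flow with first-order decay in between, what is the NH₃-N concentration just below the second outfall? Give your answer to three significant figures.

Mixed concentration C = ΣQC/ΣQ = (58000·0.04800 + 10800·21.00) / 68800 = 229600/68800 = 3.337 mg/L; combined flow 68800 L/s.
Applying C = C₀e^(−kt): 3.337 × 0.5265 = 1.757 mg/L.
At the second outfall, C = (68800·1.757 + 5080·27.60) / (68800 + 5080) = 3.534 mg/L.

3.53 mg/L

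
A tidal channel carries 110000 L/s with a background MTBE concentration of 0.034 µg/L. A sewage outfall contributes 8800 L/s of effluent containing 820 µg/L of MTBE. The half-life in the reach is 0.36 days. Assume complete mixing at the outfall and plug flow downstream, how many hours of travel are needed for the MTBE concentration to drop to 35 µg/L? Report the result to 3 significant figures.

Flow-weighted average: C = (110000·0.03400 + 8800·820.0) / 118800 = 7220000/118800 = 60.77 µg/L.
Half-life 0.36 d → k = ln 2 / 0.36 = 1.925 d⁻¹.
60.77·exp(−k·t) = 35 → t = ln(60.77/35)/k = 24760 s = 6.878 h.

6.88 h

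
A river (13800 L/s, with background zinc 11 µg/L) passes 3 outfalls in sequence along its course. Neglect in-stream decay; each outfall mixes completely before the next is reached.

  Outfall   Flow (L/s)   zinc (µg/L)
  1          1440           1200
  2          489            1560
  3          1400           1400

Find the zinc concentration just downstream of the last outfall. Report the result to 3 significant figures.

269 µg/L

Below outfall 1: Q → 15240 L/s, C = (13800·11.00 + 1440·1200)/15240 = 123.3 µg/L.
Below outfall 2: Q → 15730 L/s, C = (15240·123.3 + 489.0·1560)/15730 = 168.0 µg/L.
Below outfall 3: Q → 17130 L/s, C = (15730·168.0 + 1400·1400)/17130 = 268.7 µg/L.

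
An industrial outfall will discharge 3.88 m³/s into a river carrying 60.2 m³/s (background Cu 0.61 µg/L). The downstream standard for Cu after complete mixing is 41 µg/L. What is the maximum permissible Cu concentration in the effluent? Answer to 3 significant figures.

668 µg/L

At the limit, (Qr·Cr + Qe·Cₑ)/(Qr + Qe) = 41:
Cₑ = (64.08·41 − 60.20·0.6100) / 3.880 = 667.7 µg/L.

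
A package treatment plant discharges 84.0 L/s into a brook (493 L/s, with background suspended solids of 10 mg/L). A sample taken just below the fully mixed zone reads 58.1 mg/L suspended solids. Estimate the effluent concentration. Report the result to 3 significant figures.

340 mg/L

Mass balance: 493.0·10.00 + 84.00·Cₑ = 577.0·58.10
→ Cₑ = (577.0·58.10 − 493.0·10.00) / 84.00 = 340.4 mg/L.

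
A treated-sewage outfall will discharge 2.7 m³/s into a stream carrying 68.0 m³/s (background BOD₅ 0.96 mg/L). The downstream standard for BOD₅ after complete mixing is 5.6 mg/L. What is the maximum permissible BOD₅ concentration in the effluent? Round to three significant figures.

122 mg/L

At the limit, (Qr·Cr + Qe·Cₑ)/(Qr + Qe) = 5.6:
Cₑ = (70.70·5.6 − 68.00·0.9600) / 2.700 = 122.5 mg/L.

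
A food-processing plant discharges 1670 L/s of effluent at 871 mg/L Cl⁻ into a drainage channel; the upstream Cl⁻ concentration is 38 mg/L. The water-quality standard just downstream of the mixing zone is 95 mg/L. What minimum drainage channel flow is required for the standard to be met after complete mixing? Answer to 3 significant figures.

22700 L/s

Set C_mix = 95: (Q·38.00 + 1670·871.0) / (Q + 1670) = 95
→ Q = 1670·(871.0 − 95)/(95 − 38.00) = 22740 L/s.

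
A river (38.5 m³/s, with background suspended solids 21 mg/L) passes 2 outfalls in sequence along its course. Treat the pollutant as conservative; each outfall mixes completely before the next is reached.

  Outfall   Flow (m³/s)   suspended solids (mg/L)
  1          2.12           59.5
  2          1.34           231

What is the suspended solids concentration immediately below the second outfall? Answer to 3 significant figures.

After outfall 1: Q = 38.50 + 2.120 = 40.62 m³/s; C = (38.50·21.00 + 2.120·59.50)/40.62 = 23.01 mg/L.
After outfall 2: Q = 40.62 + 1.340 = 41.96 m³/s; C = (40.62·23.01 + 1.340·231.0)/41.96 = 29.65 mg/L.

29.7 mg/L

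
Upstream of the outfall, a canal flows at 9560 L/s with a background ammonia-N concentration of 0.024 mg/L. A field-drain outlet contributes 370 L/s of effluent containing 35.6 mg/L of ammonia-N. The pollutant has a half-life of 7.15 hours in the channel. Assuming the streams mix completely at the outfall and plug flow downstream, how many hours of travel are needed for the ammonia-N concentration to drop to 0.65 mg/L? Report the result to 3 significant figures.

Conservation of mass: C = (9560·0.02400 + 370.0·35.60) / 9930 = 13400/9930 = 1.350 mg/L.
Half-life 7.15 h → k = ln 2 / 7.15 = 0.09694 h⁻¹ = 2.327 d⁻¹.
1.350·exp(−k·t) = 0.65 → t = ln(1.350/0.65)/k = 27130 s = 7.536 h.

7.54 h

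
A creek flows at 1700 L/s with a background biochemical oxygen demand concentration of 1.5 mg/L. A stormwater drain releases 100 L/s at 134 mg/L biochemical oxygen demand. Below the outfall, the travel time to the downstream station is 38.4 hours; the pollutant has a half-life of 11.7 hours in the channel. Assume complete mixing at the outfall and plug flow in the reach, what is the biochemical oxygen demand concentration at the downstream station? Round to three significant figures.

0.911 mg/L

Mass balance: C = (1700·1.500 + 100.0·134.0) / 1800 = 15950/1800 = 8.861 mg/L.
Half-life 11.7 h → k = ln 2 / 11.7 = 0.05924 h⁻¹ = 1.422 d⁻¹.
Decay over the reach: 8.861·exp(−kt) = 8.861·0.1028 = 0.9109 mg/L.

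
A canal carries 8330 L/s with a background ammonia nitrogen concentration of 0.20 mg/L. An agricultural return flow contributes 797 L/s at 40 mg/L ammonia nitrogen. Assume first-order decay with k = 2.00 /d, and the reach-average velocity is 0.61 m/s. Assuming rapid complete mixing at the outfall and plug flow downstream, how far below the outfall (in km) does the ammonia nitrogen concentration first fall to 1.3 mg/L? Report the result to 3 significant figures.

27.4 km

After mixing, C = (8330·0.2000 + 797.0·40.00) / 9127 = 33550/9127 = 3.675 mg/L.
Set 3.675·exp(−k·t) = 1.3 → t = ln(3.675/1.3)/k = 44900 s = 12.47 h.
Distance = v·t = 0.61·44900 = 27390 m = 27.39 km.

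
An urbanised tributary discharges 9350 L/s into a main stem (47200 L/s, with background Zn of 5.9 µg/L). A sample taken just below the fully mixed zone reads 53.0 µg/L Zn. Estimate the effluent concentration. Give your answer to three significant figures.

291 µg/L

Mass balance: 47200·5.900 + 9350·Cₑ = 56550·53.00
→ Cₑ = (56550·53.00 − 47200·5.900) / 9350 = 290.8 µg/L.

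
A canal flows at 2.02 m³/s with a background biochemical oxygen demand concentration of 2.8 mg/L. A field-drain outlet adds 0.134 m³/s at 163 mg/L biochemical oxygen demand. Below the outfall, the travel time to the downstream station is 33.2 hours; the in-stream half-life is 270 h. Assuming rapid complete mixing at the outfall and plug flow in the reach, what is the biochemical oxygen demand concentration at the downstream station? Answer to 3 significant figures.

After mixing, C = (2.020·2.800 + 0.1340·163.0) / 2.154 = 27.50/2.154 = 12.77 mg/L.
Half-life 270 h → k = ln 2 / 270 = 0.002567 h⁻¹ = 0.06161 d⁻¹.
Decay over the reach: 12.77·exp(−kt) = 12.77·0.9183 = 11.72 mg/L.

11.7 mg/L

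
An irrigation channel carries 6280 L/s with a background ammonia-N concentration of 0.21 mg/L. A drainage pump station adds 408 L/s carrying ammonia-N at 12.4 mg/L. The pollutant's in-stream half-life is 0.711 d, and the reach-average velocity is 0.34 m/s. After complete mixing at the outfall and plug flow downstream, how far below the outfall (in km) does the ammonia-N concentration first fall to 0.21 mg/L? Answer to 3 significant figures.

After mixing, C = (6280·0.2100 + 408.0·12.40) / 6688 = 6378/6688 = 0.9536 mg/L.
Half-life 0.711 d → k = ln 2 / 0.711 = 0.9749 d⁻¹.
Set 0.9536·exp(−k·t) = 0.21 → t = ln(0.9536/0.21)/k = 134100 s = 37.25 h.
Distance = v·t = 0.34·134100 = 45600 m = 45.60 km.

45.6 km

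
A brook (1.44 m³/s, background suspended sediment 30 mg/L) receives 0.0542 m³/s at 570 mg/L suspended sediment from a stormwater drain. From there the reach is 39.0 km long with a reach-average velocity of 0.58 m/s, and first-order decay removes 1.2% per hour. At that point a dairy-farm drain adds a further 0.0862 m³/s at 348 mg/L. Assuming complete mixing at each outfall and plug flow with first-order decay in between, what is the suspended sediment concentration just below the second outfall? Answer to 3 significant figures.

Flow-weighted average: C = (1.440·30.00 + 0.05420·570.0) / 1.494 = 74.09/1.494 = 49.59 mg/L; combined flow 1.494 m³/s.
Travel time t = 39.0·1000 / 0.58 = 67240 s = 18.68 h.
1.2%/h lost → k = −ln(1 − 0.012) = 0.01207 h⁻¹.
First-order decay: C = 49.59·exp(−k·t) = 49.59·0.7981 = 39.58 mg/L.
Second outfall: C = (1.494·39.58 + 0.08620·348.0)/1.580 = 56.40 mg/L.

56.4 mg/L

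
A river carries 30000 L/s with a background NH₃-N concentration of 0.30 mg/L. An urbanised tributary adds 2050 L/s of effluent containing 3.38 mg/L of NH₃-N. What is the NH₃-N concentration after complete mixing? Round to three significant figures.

Mixed concentration C = ΣQC/ΣQ = (30000·0.3000 + 2050·3.380) / 32050 = 15930/32050 = 0.4970 mg/L.

0.497 mg/L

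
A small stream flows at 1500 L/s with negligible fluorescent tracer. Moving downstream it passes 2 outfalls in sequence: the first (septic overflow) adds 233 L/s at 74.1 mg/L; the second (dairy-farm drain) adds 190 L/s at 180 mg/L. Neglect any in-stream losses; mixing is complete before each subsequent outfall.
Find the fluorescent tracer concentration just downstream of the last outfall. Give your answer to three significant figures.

Outfall 1: combined Q = 1733 L/s; C = (1500·0 + 233.0·74.10)/1733 = 9.963 mg/L.
Outfall 2: combined Q = 1923 L/s; C = (1733·9.963 + 190.0·180.0)/1923 = 26.76 mg/L.

26.8 mg/L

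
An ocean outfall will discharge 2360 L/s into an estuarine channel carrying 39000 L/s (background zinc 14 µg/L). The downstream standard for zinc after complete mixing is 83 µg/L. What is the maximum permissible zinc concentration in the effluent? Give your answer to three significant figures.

1220 µg/L

At the limit, (Qr·Cr + Qe·Cₑ)/(Qr + Qe) = 83:
Cₑ = (41360·83 − 39000·14.00) / 2360 = 1223 µg/L.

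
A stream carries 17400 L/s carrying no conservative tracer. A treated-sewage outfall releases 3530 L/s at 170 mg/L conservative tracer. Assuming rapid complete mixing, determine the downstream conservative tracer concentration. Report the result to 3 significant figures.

28.7 mg/L

Flow-weighted average: C = (17400·0 + 3530·170.0) / 20930 = 600100/20930 = 28.67 mg/L.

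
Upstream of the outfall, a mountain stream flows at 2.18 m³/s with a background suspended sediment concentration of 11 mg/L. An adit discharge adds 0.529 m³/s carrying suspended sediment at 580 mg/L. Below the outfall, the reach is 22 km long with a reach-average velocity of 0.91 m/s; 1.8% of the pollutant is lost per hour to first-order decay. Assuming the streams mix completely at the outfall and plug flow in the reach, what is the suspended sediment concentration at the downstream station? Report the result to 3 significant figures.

108 mg/L

Conservation of mass: C = (2.180·11.00 + 0.5290·580.0) / 2.709 = 330.8/2.709 = 122.1 mg/L.
Travel time t = 22·1000 / 0.91 = 24180 s = 6.716 h.
1.8%/h lost → k = −ln(1 − 0.018) = 0.01816 h⁻¹.
First-order decay: C = 122.1·exp(−k·t) = 122.1·0.8852 = 108.1 mg/L.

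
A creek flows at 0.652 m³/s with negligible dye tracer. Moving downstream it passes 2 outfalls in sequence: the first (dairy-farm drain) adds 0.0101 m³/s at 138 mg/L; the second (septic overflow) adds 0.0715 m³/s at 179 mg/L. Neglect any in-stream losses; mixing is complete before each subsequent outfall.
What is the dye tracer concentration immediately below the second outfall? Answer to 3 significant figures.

19.3 mg/L

After outfall 1: Q = 0.6520 + 0.01010 = 0.6621 m³/s; C = (0.6520·0 + 0.01010·138.0)/0.6621 = 2.105 mg/L.
After outfall 2: Q = 0.6621 + 0.07150 = 0.7336 m³/s; C = (0.6621·2.105 + 0.07150·179.0)/0.7336 = 19.35 mg/L.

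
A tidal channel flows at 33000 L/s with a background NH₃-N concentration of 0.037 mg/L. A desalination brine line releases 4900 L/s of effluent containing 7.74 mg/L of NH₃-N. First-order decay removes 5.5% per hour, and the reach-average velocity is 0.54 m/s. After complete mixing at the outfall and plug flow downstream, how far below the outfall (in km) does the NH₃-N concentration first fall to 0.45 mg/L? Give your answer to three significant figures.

28.6 km

Mass balance: C = (33000·0.03700 + 4900·7.740) / 37900 = 39150/37900 = 1.033 mg/L.
5.5%/h lost → k = −ln(1 − 0.055) = 0.05657 h⁻¹.
Set 1.033·exp(−k·t) = 0.45 → t = ln(1.033/0.45)/k = 52880 s = 14.69 h.
Distance = v·t = 0.54·52880 = 28550 m = 28.55 km.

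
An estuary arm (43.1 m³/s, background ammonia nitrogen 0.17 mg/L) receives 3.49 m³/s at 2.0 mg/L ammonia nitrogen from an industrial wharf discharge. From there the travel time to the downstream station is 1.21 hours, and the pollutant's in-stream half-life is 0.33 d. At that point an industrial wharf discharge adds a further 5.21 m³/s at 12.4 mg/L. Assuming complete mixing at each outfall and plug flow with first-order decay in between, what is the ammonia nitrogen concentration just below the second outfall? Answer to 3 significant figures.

1.50 mg/L

After mixing, C = (43.10·0.1700 + 3.490·2.000) / 46.59 = 14.31/46.59 = 0.3071 mg/L; combined flow 46.59 m³/s.
Half-life 0.33 d → k = ln 2 / 0.33 = 2.100 d⁻¹.
Applying C = C₀e^(−kt): 0.3071 × 0.8995 = 0.2762 mg/L.
At the second outfall, C = (46.59·0.2762 + 5.210·12.40) / (46.59 + 5.210) = 1.496 mg/L.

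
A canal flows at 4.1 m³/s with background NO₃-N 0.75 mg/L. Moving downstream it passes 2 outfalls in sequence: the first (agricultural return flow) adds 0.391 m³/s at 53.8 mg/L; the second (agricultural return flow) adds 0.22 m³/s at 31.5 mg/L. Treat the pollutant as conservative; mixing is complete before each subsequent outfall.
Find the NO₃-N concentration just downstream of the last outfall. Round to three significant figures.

Outfall 1: combined Q = 4.491 m³/s; C = (4.100·0.7500 + 0.3910·53.80)/4.491 = 5.369 mg/L.
Outfall 2: combined Q = 4.711 m³/s; C = (4.491·5.369 + 0.2200·31.50)/4.711 = 6.589 mg/L.

6.59 mg/L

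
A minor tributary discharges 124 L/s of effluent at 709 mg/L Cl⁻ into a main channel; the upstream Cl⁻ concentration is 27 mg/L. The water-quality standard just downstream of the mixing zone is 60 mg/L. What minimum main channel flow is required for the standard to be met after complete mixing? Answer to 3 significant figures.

Set C_mix = 60: (Q·27.00 + 124.0·709.0) / (Q + 124.0) = 60
→ Q = 124.0·(709.0 − 60)/(60 − 27.00) = 2439 L/s.

2440 L/s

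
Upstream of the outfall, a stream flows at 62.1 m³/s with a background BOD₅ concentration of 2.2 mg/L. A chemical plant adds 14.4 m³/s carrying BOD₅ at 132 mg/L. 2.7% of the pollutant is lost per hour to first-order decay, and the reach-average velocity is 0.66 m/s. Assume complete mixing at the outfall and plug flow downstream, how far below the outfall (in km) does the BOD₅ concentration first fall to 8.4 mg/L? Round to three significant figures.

100 km

Flow-weighted average: C = (62.10·2.200 + 14.40·132.0) / 76.50 = 2037/76.50 = 26.63 mg/L.
2.7%/h lost → k = −ln(1 − 0.027) = 0.02737 h⁻¹.
Set 26.63·exp(−k·t) = 8.4 → t = ln(26.63/8.4)/k = 151800 s = 42.16 h.
Distance = v·t = 0.66·151800 = 100200 m = 100.2 km.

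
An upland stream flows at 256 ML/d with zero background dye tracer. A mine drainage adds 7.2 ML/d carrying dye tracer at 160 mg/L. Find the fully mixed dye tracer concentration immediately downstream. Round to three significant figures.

4.38 mg/L

After mixing, C = (256.0·0 + 7.200·160.0) / 263.2 = 1152/263.2 = 4.377 mg/L.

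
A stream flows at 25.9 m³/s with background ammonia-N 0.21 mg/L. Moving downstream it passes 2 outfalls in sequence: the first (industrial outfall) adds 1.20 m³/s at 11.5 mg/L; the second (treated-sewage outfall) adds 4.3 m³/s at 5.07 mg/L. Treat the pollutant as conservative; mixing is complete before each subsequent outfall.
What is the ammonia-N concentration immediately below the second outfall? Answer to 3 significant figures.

1.31 mg/L

After outfall 1: Q = 25.90 + 1.200 = 27.10 m³/s; C = (25.90·0.2100 + 1.200·11.50)/27.10 = 0.7099 mg/L.
After outfall 2: Q = 27.10 + 4.300 = 31.40 m³/s; C = (27.10·0.7099 + 4.300·5.070)/31.40 = 1.307 mg/L.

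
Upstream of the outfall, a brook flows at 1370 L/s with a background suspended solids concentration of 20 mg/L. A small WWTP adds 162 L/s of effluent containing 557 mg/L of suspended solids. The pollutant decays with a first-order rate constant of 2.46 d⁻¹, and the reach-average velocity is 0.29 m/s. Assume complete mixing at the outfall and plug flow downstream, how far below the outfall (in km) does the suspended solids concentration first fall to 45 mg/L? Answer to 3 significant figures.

Flow-weighted average: C = (1370·20.00 + 162.0·557.0) / 1532 = 117600/1532 = 76.78 mg/L.
Set 76.78·exp(−k·t) = 45 → t = ln(76.78/45)/k = 18770 s = 5.213 h.
Distance = v·t = 0.29·18770 = 5442 m = 5.442 km.

5.44 km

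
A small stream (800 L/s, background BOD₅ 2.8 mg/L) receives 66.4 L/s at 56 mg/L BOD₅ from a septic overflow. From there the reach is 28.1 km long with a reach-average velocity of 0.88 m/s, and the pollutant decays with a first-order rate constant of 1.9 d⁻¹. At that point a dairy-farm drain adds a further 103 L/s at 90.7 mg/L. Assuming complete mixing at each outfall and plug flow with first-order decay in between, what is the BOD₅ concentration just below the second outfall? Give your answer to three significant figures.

Mixed concentration C = ΣQC/ΣQ = (800.0·2.800 + 66.40·56.00) / 866.4 = 5958/866.4 = 6.877 mg/L; combined flow 866.4 L/s.
Travel time t = 28.1·1000 / 0.88 = 31930 s = 8.870 h.
Applying C = C₀e^(−kt): 6.877 × 0.4955 = 3.408 mg/L.
Second outfall: C = (866.4·3.408 + 103.0·90.70)/969.4 = 12.68 mg/L.

12.7 mg/L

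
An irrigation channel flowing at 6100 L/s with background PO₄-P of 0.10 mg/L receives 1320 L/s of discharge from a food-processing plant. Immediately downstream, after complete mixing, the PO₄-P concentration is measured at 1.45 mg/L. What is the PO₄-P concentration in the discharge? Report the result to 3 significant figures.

Mass balance: 6100·0.1000 + 1320·Cₑ = 7420·1.450
→ Cₑ = (7420·1.450 − 6100·0.1000) / 1320 = 7.689 mg/L.

7.69 mg/L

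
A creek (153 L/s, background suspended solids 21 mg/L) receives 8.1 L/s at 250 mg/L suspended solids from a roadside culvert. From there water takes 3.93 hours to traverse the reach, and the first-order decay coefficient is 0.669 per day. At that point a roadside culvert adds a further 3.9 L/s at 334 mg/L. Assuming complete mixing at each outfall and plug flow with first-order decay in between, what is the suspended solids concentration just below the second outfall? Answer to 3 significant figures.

36.3 mg/L

Conservation of mass: C = (153.0·21.00 + 8.100·250.0) / 161.1 = 5238/161.1 = 32.51 mg/L; combined flow 161.1 L/s.
After decay, C = 32.51 × e^(−kt) = 32.51 × 0.8962 = 29.14 mg/L.
At the second outfall, C = (161.1·29.14 + 3.900·334.0) / (161.1 + 3.900) = 36.35 mg/L.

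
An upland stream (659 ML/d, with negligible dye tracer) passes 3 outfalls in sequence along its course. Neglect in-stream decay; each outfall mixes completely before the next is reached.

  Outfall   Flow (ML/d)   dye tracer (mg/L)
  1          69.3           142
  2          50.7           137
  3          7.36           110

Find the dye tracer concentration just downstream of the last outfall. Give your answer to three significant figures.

22.4 mg/L

After outfall 1: Q = 659.0 + 69.30 = 728.3 ML/d; C = (659.0·0 + 69.30·142.0)/728.3 = 13.51 mg/L.
After outfall 2: Q = 728.3 + 50.70 = 779.0 ML/d; C = (728.3·13.51 + 50.70·137.0)/779.0 = 21.55 mg/L.
After outfall 3: Q = 779.0 + 7.360 = 786.4 ML/d; C = (779.0·21.55 + 7.360·110.0)/786.4 = 22.38 mg/L.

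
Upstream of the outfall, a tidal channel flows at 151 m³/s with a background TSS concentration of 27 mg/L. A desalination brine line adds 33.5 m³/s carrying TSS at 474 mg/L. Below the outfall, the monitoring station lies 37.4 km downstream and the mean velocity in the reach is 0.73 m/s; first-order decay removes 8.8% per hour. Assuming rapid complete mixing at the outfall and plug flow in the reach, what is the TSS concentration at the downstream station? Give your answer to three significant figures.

29.2 mg/L

After mixing, C = (151.0·27.00 + 33.50·474.0) / 184.5 = 19960/184.5 = 108.2 mg/L.
Travel time t = 37.4·1000 / 0.73 = 51230 s = 14.23 h.
8.8%/h lost → k = −ln(1 − 0.088) = 0.09212 h⁻¹.
Decay over the reach: 108.2·exp(−kt) = 108.2·0.2696 = 29.16 mg/L.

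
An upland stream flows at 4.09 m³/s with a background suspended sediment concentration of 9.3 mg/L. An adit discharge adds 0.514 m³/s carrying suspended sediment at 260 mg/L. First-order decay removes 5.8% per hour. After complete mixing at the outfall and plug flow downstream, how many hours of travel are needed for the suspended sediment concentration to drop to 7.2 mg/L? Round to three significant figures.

Mixed concentration C = ΣQC/ΣQ = (4.090·9.300 + 0.5140·260.0) / 4.604 = 171.7/4.604 = 37.29 mg/L.
5.8%/h lost → k = −ln(1 − 0.058) = 0.05975 h⁻¹.
37.29·exp(−k·t) = 7.2 → t = ln(37.29/7.2)/k = 99090 s = 27.52 h.

27.5 h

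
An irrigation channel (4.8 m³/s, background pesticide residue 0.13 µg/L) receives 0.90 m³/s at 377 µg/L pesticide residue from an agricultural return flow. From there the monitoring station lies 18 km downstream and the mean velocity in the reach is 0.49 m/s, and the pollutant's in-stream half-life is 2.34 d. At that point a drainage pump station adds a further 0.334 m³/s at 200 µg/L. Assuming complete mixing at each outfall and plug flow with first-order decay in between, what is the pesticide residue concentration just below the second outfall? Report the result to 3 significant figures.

60.7 µg/L

Mass balance: C = (4.800·0.1300 + 0.9000·377.0) / 5.700 = 339.9/5.700 = 59.64 µg/L; combined flow 5.700 m³/s.
Travel time t = 18·1000 / 0.49 = 36730 s = 10.20 h.
Half-life 2.34 d → k = ln 2 / 2.34 = 0.2962 d⁻¹.
First-order decay: C = 59.64·exp(−k·t) = 59.64·0.8817 = 52.58 µg/L.
Second outfall: C = (5.700·52.58 + 0.3340·200.0)/6.034 = 60.74 µg/L.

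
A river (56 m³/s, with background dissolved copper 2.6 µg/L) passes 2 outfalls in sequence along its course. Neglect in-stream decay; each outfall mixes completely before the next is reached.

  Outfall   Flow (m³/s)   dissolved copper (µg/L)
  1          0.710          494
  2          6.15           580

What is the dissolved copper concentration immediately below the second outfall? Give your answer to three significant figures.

64.6 µg/L

Outfall 1: combined Q = 56.71 m³/s; C = (56.00·2.600 + 0.7100·494.0)/56.71 = 8.752 µg/L.
Outfall 2: combined Q = 62.86 m³/s; C = (56.71·8.752 + 6.150·580.0)/62.86 = 64.64 µg/L.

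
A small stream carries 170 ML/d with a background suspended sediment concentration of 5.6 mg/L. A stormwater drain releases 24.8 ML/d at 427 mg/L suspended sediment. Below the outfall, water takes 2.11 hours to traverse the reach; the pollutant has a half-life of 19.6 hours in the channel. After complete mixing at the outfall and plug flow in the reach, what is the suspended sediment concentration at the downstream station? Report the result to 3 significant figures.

Mass balance: C = (170.0·5.600 + 24.80·427.0) / 194.8 = 11540/194.8 = 59.25 mg/L.
Half-life 19.6 h → k = ln 2 / 19.6 = 0.03536 h⁻¹ = 0.8488 d⁻¹.
Decay over the reach: 59.25·exp(−kt) = 59.25·0.9281 = 54.99 mg/L.

55.0 mg/L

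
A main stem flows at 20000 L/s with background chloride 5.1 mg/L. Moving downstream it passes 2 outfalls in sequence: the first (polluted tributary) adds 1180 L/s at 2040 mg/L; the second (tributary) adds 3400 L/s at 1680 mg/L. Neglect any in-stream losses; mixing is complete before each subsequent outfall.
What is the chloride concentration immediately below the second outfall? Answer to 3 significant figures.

334 mg/L

Outfall 1: combined Q = 21180 L/s; C = (20000·5.100 + 1180·2040)/21180 = 118.5 mg/L.
Outfall 2: combined Q = 24580 L/s; C = (21180·118.5 + 3400·1680)/24580 = 334.5 mg/L.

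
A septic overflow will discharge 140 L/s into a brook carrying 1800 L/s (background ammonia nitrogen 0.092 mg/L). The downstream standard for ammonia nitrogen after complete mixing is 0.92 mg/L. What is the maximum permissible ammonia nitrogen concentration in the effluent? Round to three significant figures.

11.6 mg/L

At the limit, (Qr·Cr + Qe·Cₑ)/(Qr + Qe) = 0.92:
Cₑ = (1940·0.92 − 1800·0.09200) / 140.0 = 11.57 mg/L.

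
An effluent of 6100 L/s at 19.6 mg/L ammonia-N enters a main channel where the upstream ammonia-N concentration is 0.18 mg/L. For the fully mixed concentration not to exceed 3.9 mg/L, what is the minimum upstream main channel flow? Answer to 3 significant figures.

25700 L/s

Set C_mix = 3.9: (Q·0.1800 + 6100·19.60) / (Q + 6100) = 3.9
→ Q = 6100·(19.60 − 3.9)/(3.9 − 0.1800) = 25740 L/s.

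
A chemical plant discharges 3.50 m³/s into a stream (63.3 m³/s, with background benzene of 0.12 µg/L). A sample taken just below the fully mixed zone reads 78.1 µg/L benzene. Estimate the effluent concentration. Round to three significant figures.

Mass balance: 63.30·0.1200 + 3.500·Cₑ = 66.80·78.10
→ Cₑ = (66.80·78.10 − 63.30·0.1200) / 3.500 = 1488 µg/L.

1490 µg/L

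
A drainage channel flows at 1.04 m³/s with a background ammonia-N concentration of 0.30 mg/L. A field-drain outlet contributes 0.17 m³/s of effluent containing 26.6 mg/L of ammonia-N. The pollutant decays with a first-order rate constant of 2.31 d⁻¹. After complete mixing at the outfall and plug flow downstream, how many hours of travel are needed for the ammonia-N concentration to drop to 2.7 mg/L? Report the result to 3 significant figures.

Conservation of mass: C = (1.040·0.3000 + 0.1700·26.60) / 1.210 = 4.834/1.210 = 3.995 mg/L.
3.995·exp(−k·t) = 2.7 → t = ln(3.995/2.7)/k = 14650 s = 4.071 h.

4.07 h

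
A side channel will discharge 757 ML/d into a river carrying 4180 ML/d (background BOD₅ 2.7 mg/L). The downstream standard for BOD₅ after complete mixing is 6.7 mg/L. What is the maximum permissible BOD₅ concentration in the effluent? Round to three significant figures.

28.8 mg/L

At the limit, (Qr·Cr + Qe·Cₑ)/(Qr + Qe) = 6.7:
Cₑ = (4937·6.7 − 4180·2.700) / 757.0 = 28.79 mg/L.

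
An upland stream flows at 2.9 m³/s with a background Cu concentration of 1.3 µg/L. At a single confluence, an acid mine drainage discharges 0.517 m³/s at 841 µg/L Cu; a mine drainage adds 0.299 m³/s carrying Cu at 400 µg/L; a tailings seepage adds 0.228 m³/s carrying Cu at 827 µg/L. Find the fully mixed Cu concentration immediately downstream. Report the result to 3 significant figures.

Flow-weighted average: C = (2.900·1.300 + 0.5170·841.0 + 0.2990·400.0 + 0.2280·827.0) / 3.944 = 746.7/3.944 = 189.3 µg/L.

189 µg/L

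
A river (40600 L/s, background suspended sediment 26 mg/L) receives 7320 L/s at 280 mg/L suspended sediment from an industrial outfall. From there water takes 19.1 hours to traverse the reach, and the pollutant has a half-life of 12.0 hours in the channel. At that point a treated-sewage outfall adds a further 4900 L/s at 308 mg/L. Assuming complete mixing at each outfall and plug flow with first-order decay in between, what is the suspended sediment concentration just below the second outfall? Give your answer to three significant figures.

Flow-weighted average: C = (40600·26.00 + 7320·280.0) / 47920 = 3105000/47920 = 64.80 mg/L; combined flow 47920 L/s.
Half-life 12.0 h → k = ln 2 / 12.0 = 0.05776 h⁻¹ = 1.386 d⁻¹.
Applying C = C₀e^(−kt): 64.80 × 0.3318 = 21.50 mg/L.
Second outfall: C = (47920·21.50 + 4900·308.0)/52820 = 48.08 mg/L.

48.1 mg/L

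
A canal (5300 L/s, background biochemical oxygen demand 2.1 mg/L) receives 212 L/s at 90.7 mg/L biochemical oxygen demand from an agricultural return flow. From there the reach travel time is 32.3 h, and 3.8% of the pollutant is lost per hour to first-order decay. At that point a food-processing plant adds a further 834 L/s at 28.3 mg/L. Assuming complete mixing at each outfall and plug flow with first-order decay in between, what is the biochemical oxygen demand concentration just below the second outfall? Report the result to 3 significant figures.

5.09 mg/L

After mixing, C = (5300·2.100 + 212.0·90.70) / 5512 = 30360/5512 = 5.508 mg/L; combined flow 5512 L/s.
3.8%/h lost → k = −ln(1 − 0.038) = 0.03874 h⁻¹.
First-order decay: C = 5.508·exp(−k·t) = 5.508·0.2861 = 1.576 mg/L.
At the second outfall, C = (5512·1.576 + 834.0·28.30) / (5512 + 834.0) = 5.088 mg/L.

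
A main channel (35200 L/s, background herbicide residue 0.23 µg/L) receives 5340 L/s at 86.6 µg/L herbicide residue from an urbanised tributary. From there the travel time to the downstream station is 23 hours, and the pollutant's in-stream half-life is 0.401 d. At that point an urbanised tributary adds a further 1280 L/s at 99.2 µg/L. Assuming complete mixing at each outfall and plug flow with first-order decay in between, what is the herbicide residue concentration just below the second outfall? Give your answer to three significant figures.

5.18 µg/L

Conservation of mass: C = (35200·0.2300 + 5340·86.60) / 40540 = 470500/40540 = 11.61 µg/L; combined flow 40540 L/s.
Half-life 0.401 d → k = ln 2 / 0.401 = 1.729 d⁻¹.
First-order decay: C = 11.61·exp(−k·t) = 11.61·0.1908 = 2.215 µg/L.
At the second outfall, C = (40540·2.215 + 1280·99.20) / (40540 + 1280) = 5.183 µg/L.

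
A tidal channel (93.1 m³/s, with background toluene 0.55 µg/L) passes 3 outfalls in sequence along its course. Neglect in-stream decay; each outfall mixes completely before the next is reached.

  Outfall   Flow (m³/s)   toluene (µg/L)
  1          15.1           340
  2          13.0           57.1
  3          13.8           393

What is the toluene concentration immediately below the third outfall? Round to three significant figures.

84.1 µg/L

Below outfall 1: Q → 108.2 m³/s, C = (93.10·0.5500 + 15.10·340.0)/108.2 = 47.92 µg/L.
Below outfall 2: Q → 121.2 m³/s, C = (108.2·47.92 + 13.00·57.10)/121.2 = 48.91 µg/L.
Below outfall 3: Q → 135.0 m³/s, C = (121.2·48.91 + 13.80·393.0)/135.0 = 84.08 µg/L.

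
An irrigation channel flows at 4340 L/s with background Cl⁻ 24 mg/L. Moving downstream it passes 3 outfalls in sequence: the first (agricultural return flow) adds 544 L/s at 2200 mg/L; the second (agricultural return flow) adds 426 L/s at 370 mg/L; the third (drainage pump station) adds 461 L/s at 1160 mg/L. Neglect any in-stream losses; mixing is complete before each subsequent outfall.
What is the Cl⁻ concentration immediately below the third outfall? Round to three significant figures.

345 mg/L

After outfall 1: Q = 4340 + 544.0 = 4884 L/s; C = (4340·24.00 + 544.0·2200)/4884 = 266.4 mg/L.
After outfall 2: Q = 4884 + 426.0 = 5310 L/s; C = (4884·266.4 + 426.0·370.0)/5310 = 274.7 mg/L.
After outfall 3: Q = 5310 + 461.0 = 5771 L/s; C = (5310·274.7 + 461.0·1160)/5771 = 345.4 mg/L.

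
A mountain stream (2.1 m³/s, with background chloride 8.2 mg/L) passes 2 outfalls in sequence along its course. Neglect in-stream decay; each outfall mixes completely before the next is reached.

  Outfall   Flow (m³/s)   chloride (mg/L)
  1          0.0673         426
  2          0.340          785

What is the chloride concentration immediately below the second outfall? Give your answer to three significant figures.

125 mg/L

Outfall 1: combined Q = 2.167 m³/s; C = (2.100·8.200 + 0.06730·426.0)/2.167 = 21.17 mg/L.
Outfall 2: combined Q = 2.507 m³/s; C = (2.167·21.17 + 0.3400·785.0)/2.507 = 124.8 mg/L.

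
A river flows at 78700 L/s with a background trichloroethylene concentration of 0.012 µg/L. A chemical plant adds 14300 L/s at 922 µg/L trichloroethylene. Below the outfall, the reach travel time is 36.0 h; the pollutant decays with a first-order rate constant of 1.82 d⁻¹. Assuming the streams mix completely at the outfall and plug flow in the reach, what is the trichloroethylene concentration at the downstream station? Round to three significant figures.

9.25 µg/L

Flow-weighted average: C = (78700·0.01200 + 14300·922.0) / 93000 = 13190000/93000 = 141.8 µg/L.
First-order decay: C = 141.8·exp(−k·t) = 141.8·0.06522 = 9.247 µg/L.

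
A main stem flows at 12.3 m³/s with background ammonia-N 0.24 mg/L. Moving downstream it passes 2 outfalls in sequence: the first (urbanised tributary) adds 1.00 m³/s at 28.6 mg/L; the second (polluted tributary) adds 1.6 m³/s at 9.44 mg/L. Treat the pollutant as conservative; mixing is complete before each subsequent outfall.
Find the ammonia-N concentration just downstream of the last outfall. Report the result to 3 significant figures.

3.13 mg/L

Outfall 1: combined Q = 13.30 m³/s; C = (12.30·0.2400 + 1.000·28.60)/13.30 = 2.372 mg/L.
Outfall 2: combined Q = 14.90 m³/s; C = (13.30·2.372 + 1.600·9.440)/14.90 = 3.131 mg/L.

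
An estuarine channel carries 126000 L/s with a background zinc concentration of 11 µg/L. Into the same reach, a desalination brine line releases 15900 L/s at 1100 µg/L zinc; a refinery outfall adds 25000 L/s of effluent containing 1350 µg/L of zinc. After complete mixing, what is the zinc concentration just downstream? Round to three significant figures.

315 µg/L

Conservation of mass: C = (126000·11.00 + 15900·1100 + 25000·1350) / 166900 = 52630000/166900 = 315.3 µg/L.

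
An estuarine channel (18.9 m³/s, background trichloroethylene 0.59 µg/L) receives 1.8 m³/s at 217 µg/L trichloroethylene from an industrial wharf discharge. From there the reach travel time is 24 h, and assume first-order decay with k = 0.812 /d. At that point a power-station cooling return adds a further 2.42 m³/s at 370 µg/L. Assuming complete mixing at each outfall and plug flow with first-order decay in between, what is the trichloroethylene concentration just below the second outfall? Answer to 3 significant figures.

Mass balance: C = (18.90·0.5900 + 1.800·217.0) / 20.70 = 401.8/20.70 = 19.41 µg/L; combined flow 20.70 m³/s.
Decay over the reach: 19.41·exp(−kt) = 19.41·0.4440 = 8.617 µg/L.
Second outfall: C = (20.70·8.617 + 2.420·370.0)/23.12 = 46.44 µg/L.

46.4 µg/L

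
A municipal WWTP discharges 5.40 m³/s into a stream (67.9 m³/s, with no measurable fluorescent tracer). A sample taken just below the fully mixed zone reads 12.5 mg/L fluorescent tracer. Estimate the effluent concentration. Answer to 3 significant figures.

170 mg/L

Mass balance: 67.90·0 + 5.400·Cₑ = 73.30·12.50
→ Cₑ = (73.30·12.50 − 67.90·0) / 5.400 = 169.7 mg/L.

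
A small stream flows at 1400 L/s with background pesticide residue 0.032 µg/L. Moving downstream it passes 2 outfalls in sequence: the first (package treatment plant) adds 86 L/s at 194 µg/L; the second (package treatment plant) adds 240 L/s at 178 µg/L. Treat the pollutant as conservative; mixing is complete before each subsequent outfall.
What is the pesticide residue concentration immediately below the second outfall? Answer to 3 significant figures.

34.4 µg/L

Outfall 1: combined Q = 1486 L/s; C = (1400·0.03200 + 86.00·194.0)/1486 = 11.26 µg/L.
Outfall 2: combined Q = 1726 L/s; C = (1486·11.26 + 240.0·178.0)/1726 = 34.44 µg/L.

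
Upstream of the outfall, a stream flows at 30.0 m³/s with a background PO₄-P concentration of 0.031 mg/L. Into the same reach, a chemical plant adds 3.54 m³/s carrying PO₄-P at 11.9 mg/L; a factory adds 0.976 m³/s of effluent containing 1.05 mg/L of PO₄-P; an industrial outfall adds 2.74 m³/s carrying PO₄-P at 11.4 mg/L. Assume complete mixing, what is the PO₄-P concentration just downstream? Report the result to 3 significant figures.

2.02 mg/L

Flow-weighted average: C = (30.00·0.03100 + 3.540·11.90 + 0.9760·1.050 + 2.740·11.40) / 37.26 = 75.32/37.26 = 2.022 mg/L.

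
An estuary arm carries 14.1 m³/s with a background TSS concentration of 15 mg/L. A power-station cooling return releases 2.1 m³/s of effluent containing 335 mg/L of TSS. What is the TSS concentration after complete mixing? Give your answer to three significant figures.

56.5 mg/L

Mixed concentration C = ΣQC/ΣQ = (14.10·15.00 + 2.100·335.0) / 16.20 = 915.0/16.20 = 56.48 mg/L.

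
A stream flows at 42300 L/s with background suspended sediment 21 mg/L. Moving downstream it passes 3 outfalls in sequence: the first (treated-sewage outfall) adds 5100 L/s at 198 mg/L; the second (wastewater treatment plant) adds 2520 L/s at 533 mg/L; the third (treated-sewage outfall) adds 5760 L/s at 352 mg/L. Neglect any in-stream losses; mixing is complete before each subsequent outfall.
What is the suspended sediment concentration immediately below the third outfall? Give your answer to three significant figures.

94.6 mg/L

Below outfall 1: Q → 47400 L/s, C = (42300·21.00 + 5100·198.0)/47400 = 40.04 mg/L.
Below outfall 2: Q → 49920 L/s, C = (47400·40.04 + 2520·533.0)/49920 = 64.93 mg/L.
Below outfall 3: Q → 55680 L/s, C = (49920·64.93 + 5760·352.0)/55680 = 94.63 mg/L.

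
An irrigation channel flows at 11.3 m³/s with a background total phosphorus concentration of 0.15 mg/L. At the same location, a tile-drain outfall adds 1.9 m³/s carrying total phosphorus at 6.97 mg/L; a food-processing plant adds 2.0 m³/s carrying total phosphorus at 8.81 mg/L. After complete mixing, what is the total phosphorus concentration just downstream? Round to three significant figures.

2.14 mg/L

Conservation of mass: C = (11.30·0.1500 + 1.900·6.970 + 2.000·8.810) / 15.20 = 32.56/15.20 = 2.142 mg/L.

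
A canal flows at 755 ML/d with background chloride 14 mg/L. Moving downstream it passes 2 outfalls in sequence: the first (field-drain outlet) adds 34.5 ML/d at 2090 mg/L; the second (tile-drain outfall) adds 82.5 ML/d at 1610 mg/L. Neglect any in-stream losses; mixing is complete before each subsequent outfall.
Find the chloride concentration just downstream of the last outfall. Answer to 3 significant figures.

247 mg/L

Outfall 1: combined Q = 789.5 ML/d; C = (755.0·14.00 + 34.50·2090)/789.5 = 104.7 mg/L.
Outfall 2: combined Q = 872.0 ML/d; C = (789.5·104.7 + 82.50·1610)/872.0 = 247.1 mg/L.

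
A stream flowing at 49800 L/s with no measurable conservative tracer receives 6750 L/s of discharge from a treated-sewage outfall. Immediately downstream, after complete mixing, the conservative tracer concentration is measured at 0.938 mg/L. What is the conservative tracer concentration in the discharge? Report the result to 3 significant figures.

Mass balance: 49800·0 + 6750·Cₑ = 56550·0.9380
→ Cₑ = (56550·0.9380 − 49800·0) / 6750 = 7.858 mg/L.

7.86 mg/L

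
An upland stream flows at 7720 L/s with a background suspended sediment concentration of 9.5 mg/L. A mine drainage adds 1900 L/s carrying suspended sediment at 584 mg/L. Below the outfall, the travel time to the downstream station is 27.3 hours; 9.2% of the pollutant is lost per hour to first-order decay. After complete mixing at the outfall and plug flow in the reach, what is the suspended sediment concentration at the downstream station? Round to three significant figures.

Conservation of mass: C = (7720·9.500 + 1900·584.0) / 9620 = 1183000/9620 = 123.0 mg/L.
9.2%/h lost → k = −ln(1 − 0.092) = 0.09651 h⁻¹.
Decay over the reach: 123.0·exp(−kt) = 123.0·0.07174 = 8.821 mg/L.

8.82 mg/L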